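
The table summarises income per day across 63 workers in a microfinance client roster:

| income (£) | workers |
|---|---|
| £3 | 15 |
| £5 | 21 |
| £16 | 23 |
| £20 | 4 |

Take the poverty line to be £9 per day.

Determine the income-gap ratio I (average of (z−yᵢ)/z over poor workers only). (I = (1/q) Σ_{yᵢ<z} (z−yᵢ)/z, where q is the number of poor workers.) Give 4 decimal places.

0.5370

Below z: 15×£3, 21×£5 (q = 36 of N = 63).
Shortfall ratios (z−y)/z: 0.6667 (×15), 0.4444 (×21); sum = 19.333333.
I averages over the q = 36 poor units only: 19.333333 / 36 = 0.5370.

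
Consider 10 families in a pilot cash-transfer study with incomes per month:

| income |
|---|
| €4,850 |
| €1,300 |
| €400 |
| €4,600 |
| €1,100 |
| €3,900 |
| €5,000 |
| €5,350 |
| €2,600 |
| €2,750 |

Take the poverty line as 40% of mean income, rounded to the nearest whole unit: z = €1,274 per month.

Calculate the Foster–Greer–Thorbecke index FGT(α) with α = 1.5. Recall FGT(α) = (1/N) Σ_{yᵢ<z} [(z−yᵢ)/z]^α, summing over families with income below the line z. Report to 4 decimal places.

Poor units: €400, €1,100 (q = 2 of N = 10).
Relative gaps: (1274−400)/1274 = 0.6860; (1274−1100)/1274 = 0.1366.
Raised to α = 1.5: 0.56822; 0.05047.
Sum = 0.618690; FGT(1.5) = 0.618690 / 10 = 0.0619.

0.0619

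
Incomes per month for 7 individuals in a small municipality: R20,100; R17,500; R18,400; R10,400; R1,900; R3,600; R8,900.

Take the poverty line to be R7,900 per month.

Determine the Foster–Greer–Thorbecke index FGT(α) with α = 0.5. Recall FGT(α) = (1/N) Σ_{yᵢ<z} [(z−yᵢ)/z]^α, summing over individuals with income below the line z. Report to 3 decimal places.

0.230

Incomes under z: R1,900, R3,600 (q = 2 of N = 7).
Normalized shortfalls: (7900−1900)/7900 = 0.7595; (7900−3600)/7900 = 0.5443.
Raised to α = 0.5: 0.87149; 0.73777.
Sum = 1.609259; FGT(0.5) = 1.609259 / 7 = 0.230.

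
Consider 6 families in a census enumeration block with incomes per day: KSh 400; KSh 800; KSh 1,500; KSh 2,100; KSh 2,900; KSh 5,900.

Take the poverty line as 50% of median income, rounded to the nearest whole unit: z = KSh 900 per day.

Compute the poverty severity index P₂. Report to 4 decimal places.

Below the line: KSh 400, KSh 800 (q = 2 of N = 6).
Relative gaps: (900−400)/900 = 0.5556; (900−800)/900 = 0.1111.
Squared: 0.3086; 0.0123.
Sum = 0.320988; P₂ = 0.320988 / 6 = 0.0535.

0.0535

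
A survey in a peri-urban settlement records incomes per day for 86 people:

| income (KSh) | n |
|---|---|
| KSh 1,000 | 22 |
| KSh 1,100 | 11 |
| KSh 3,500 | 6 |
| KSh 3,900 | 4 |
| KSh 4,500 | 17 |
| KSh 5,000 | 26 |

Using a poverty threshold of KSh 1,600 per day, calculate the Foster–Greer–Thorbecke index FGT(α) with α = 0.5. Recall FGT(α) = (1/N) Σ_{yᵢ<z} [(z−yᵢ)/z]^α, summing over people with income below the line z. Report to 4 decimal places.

0.2282

Incomes under z: 22×KSh 1,000, 11×KSh 1,100 (q = 33 of N = 86).
Gap ratios (z−y)/z: (1600−1000)/1600 = 0.3750 (×22); (1600−1100)/1600 = 0.3125 (×11).
Raised to α = 0.5: 0.61237 (×22); 0.55902 (×11).
Sum = 19.621381; FGT(0.5) = 19.621381 / 86 = 0.2282.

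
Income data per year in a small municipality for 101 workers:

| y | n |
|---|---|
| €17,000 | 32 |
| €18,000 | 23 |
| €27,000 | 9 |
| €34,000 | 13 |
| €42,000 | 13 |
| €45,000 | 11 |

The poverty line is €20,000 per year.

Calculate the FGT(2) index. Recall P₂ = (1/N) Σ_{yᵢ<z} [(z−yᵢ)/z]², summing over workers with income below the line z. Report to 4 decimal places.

0.0094

Below the line: 32×€17,000, 23×€18,000 (q = 55 of N = 101).
Gap ratios (z−y)/z: (20000−17000)/20000 = 0.1500 (×32); (20000−18000)/20000 = 0.1000 (×23).
Squared: 0.0225 (×32); 0.0100 (×23).
Sum = 0.950000; P₂ = 0.950000 / 101 = 0.0094.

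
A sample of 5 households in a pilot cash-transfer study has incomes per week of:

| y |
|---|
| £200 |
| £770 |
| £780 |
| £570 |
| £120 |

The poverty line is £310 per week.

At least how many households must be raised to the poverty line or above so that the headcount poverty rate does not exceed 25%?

2 of the 5 households are poor, so H = 2/5 = 0.400.
A headcount ratio of at most 25% allows at most ⌊0.25 × 5⌋ = 1 poor households.
So at least 2 − 1 = 1 must be lifted.

1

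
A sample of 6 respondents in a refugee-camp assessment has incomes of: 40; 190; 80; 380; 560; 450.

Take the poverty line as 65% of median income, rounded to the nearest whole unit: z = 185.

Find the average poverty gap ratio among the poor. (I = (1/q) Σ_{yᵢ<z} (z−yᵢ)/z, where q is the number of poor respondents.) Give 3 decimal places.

Incomes under z: 40, 80 (q = 2 of N = 6).
Relative gaps: 0.7838, 0.5676; sum = 1.351351.
I averages over the q = 2 poor units only: 1.351351 / 2 = 0.676.

0.676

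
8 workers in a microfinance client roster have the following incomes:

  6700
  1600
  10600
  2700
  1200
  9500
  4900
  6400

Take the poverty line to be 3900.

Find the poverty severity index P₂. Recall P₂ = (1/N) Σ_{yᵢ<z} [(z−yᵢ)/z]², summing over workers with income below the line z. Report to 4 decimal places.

0.1152

Poor units: 1200, 1600, 2700 (q = 3 of N = 8).
Shortfall ratios: (3900−1200)/3900 = 0.6923; (3900−1600)/3900 = 0.5897; (3900−2700)/3900 = 0.3077.
Squared: 0.4793; 0.3478; 0.0947.
Sum = 0.921762; P₂ = 0.921762 / 8 = 0.1152.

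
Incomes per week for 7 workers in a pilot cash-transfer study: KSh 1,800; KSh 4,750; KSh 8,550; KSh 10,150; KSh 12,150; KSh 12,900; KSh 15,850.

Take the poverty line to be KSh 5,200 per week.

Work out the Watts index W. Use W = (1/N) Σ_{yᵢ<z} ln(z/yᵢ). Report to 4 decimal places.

Below z: KSh 1,800, KSh 4,750 (q = 2 of N = 7).
Log gaps: ln(5200/1800) = 1.0609; ln(5200/4750) = 0.0905.
W = 1.151386 / 7 = 0.1645.

0.1645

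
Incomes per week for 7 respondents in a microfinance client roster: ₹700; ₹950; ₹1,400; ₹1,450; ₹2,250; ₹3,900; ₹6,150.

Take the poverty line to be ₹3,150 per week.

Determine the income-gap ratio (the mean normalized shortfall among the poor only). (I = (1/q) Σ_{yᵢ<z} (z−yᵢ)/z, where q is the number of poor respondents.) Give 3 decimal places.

0.571

Incomes under z: ₹700, ₹950, ₹1,400, ₹1,450, ₹2,250 (q = 5 of N = 7).
Relative gaps: 0.7778, 0.6984, 0.5556, 0.5397, 0.2857; sum = 2.857143.
I averages over the q = 5 poor units only: 2.857143 / 5 = 0.571.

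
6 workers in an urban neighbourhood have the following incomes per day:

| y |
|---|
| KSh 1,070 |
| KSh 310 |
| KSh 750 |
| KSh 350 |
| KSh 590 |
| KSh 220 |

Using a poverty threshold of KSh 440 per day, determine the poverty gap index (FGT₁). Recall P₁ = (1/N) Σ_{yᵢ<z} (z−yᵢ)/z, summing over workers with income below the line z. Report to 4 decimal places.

Incomes under z: KSh 220, KSh 310, KSh 350 (q = 3 of N = 6).
Gap ratios (z−y)/z: (440−220)/440 = 0.5000; (440−310)/440 = 0.2955; (440−350)/440 = 0.2045.
Σ = 1.000000. Dividing by the full population N = 6 gives P₁ = 0.1667.

0.1667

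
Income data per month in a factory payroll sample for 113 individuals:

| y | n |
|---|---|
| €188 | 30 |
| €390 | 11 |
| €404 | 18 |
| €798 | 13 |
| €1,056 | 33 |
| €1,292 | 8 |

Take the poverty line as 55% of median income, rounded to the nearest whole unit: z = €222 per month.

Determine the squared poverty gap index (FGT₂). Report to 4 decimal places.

Poor units: 30×€188 (q = 30 of N = 113).
Shortfall ratios: (222−188)/222 = 0.1532 (×30).
Squared: 0.0235 (×30).
Sum = 0.703677; P₂ = 0.703677 / 113 = 0.0062.

0.0062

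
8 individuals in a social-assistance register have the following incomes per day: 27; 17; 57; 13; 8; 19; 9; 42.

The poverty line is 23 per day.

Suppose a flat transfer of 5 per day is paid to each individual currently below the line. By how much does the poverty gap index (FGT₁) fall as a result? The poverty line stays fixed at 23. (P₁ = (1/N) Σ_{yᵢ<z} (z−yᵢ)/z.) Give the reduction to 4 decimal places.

Before: below the line — 8, 9, 13, 17, 19; poverty gap index (FGT₁) = 0.266304.
After the 5 transfer: below the line — 13, 14, 18, 22; poverty gap index (FGT₁) = 0.135870.
Reduction = 0.266304 − 0.135870 = 0.1304.

0.1304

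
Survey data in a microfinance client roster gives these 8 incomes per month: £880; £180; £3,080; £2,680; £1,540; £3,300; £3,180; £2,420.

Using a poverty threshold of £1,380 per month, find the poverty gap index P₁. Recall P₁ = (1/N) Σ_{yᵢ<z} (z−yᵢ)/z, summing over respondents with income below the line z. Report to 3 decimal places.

0.154

Poor units: £180, £880 (q = 2 of N = 8).
Shortfall ratios: (1380−180)/1380 = 0.8696; (1380−880)/1380 = 0.3623.
Sum of shortfalls = 1.231884; P₁ averages over all N: 1.231884 / 8 = 0.154.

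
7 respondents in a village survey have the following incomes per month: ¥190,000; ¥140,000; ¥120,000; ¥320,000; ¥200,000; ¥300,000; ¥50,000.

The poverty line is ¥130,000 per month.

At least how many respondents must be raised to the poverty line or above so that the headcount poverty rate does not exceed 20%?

1

2 of the 7 respondents are poor, so H = 2/7 = 0.286.
A headcount ratio of at most 20% allows at most ⌊0.20 × 7⌋ = 1 poor respondents.
So at least 2 − 1 = 1 must be lifted.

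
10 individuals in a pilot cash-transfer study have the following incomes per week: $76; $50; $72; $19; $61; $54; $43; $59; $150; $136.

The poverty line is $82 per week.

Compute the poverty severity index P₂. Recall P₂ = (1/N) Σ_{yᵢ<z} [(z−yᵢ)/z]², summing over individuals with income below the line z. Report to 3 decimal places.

Below the line: $19, $43, $50, $54, $59, $61, $72, $76 (q = 8 of N = 10).
Gap ratios (z−y)/z: (82−19)/82 = 0.7683; (82−43)/82 = 0.4756; (82−50)/82 = 0.3902; (82−54)/82 = 0.3415; (82−59)/82 = 0.2805; (82−61)/82 = 0.2561; (82−72)/82 = 0.1220; (82−76)/82 = 0.0732.
Squared: 0.5903; 0.2262; 0.1523; 0.1166; 0.0787; 0.0656; 0.0149; 0.0054.
Sum = 1.249851; P₂ = 1.249851 / 10 = 0.125.

0.125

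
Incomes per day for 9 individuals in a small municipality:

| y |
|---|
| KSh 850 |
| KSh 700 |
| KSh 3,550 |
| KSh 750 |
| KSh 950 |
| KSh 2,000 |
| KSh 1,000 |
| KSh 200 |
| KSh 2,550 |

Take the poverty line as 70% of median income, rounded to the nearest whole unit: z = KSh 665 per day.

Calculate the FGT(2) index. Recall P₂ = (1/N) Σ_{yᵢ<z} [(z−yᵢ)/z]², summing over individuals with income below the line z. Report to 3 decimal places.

0.054

Poor units: KSh 200 (q = 1 of N = 9).
Normalized shortfalls: (665−200)/665 = 0.6992.
Squared: 0.4889.
Sum = 0.488948; P₂ = 0.488948 / 9 = 0.054.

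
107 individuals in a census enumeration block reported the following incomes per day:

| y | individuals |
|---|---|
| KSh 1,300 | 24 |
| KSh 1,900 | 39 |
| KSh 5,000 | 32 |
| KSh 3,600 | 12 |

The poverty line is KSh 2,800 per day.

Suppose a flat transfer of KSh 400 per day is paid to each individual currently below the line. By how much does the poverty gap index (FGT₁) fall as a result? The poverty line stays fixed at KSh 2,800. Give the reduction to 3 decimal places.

0.084

Before: below the line — 24×KSh 1,300, 39×KSh 1,900; poverty gap index (FGT₁) = 0.23732.
After the KSh 400 transfer: below the line — 24×KSh 1,700, 39×KSh 2,300; poverty gap index (FGT₁) = 0.15320.
Reduction = 0.23732 − 0.15320 = 0.084.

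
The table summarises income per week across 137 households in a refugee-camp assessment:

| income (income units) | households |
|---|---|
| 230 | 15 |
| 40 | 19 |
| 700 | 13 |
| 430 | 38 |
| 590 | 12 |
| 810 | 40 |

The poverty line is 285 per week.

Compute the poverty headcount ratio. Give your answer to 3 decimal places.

34 of the 137 households have income below 285.
H = 34/137 = 0.248.

0.248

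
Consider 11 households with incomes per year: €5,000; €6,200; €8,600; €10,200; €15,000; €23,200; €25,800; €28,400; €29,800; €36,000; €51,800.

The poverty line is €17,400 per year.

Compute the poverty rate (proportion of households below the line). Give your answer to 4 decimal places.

0.4545

5 of the 11 households have income below €17,400.
H = 5/11 = 0.4545.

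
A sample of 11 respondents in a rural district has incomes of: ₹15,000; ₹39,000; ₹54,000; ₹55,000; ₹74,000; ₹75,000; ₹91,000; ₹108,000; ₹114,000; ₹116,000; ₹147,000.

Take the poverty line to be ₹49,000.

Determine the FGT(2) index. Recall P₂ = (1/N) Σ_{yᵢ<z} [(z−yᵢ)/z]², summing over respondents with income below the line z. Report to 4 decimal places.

0.0476

Incomes under z: ₹15,000, ₹39,000 (q = 2 of N = 11).
Gap ratios (z−y)/z: (49000−15000)/49000 = 0.6939; (49000−39000)/49000 = 0.2041.
Squared: 0.4815; 0.0416.
Sum = 0.523115; P₂ = 0.523115 / 11 = 0.0476.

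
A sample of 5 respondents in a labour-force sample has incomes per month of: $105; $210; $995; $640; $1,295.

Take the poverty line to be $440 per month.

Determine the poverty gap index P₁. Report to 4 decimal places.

0.2568

Below z: $105, $210 (q = 2 of N = 5).
Shortfall ratios: (440−105)/440 = 0.7614; (440−210)/440 = 0.5227.
Sum of shortfalls = 1.284091; P₁ averages over all N: 1.284091 / 5 = 0.2568.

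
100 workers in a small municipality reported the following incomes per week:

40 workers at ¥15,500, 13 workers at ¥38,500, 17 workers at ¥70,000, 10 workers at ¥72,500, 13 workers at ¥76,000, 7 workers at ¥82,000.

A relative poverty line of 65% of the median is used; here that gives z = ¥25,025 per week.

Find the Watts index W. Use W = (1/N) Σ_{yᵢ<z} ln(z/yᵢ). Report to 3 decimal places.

Below z: 40×¥15,500 (q = 40 of N = 100).
ln(z/y) terms: ln(25025/15500) = 0.4790 (×40).
W = 19.161412 / 100 = 0.192.

0.192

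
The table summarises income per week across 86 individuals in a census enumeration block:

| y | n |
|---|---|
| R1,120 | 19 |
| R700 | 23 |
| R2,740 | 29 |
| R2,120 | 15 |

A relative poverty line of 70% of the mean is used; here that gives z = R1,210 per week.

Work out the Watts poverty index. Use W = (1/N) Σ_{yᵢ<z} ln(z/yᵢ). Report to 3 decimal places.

Poor units: 23×R700, 19×R1,120 (q = 42 of N = 86).
ln(z/y) terms: ln(1210/700) = 0.5473 (×23); ln(1210/1120) = 0.0773 (×19).
W = 14.056334 / 86 = 0.163.

0.163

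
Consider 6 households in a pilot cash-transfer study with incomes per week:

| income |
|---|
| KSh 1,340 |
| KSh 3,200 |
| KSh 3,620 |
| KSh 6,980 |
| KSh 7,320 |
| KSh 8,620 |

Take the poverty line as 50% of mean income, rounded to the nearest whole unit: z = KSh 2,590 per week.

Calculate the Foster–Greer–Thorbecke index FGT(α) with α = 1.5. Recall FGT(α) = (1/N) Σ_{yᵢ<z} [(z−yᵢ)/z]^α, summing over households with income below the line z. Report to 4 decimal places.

0.0559

Poor units: KSh 1,340 (q = 1 of N = 6).
Normalized shortfalls: (2590−1340)/2590 = 0.4826.
Raised to α = 1.5: 0.33529.
Sum = 0.335286; FGT(1.5) = 0.335286 / 6 = 0.0559.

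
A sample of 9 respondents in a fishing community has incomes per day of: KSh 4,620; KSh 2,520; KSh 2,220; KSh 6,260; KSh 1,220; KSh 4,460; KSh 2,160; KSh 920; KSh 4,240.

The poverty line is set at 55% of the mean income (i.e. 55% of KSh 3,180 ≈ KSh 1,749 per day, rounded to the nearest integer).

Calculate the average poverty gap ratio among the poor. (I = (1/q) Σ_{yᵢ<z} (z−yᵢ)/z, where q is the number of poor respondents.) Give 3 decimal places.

Below z: KSh 920, KSh 1,220 (q = 2 of N = 9).
Shortfall ratios (z−y)/z: 0.4740, 0.3025; sum = 0.776444.
I averages over the q = 2 poor units only: 0.776444 / 2 = 0.388.

0.388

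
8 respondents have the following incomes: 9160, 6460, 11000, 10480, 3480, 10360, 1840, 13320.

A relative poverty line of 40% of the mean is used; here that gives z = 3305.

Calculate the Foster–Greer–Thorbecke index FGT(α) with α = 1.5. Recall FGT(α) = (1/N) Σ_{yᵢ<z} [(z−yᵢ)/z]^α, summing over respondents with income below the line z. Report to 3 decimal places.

0.037

Poor units: 1840 (q = 1 of N = 8).
Gap ratios (z−y)/z: (3305−1840)/3305 = 0.4433.
Raised to α = 1.5: 0.29512.
Sum = 0.295120; FGT(1.5) = 0.295120 / 8 = 0.037.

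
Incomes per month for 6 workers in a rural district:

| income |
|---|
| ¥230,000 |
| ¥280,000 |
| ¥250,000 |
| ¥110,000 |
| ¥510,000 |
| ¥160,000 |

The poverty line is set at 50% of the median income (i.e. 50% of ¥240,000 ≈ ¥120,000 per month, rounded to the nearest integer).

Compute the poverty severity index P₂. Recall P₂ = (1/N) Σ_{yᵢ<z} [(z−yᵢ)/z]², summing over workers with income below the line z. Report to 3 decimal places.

0.001

Below z: ¥110,000 (q = 1 of N = 6).
Relative gaps: (120000−110000)/120000 = 0.0833.
Squared: 0.0069.
Sum = 0.006944; P₂ = 0.006944 / 6 = 0.001.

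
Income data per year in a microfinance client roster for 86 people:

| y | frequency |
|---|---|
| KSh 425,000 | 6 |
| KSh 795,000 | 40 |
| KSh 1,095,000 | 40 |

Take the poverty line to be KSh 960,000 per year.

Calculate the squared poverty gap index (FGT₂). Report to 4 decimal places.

Below z: 6×KSh 425,000, 40×KSh 795,000 (q = 46 of N = 86).
Gap ratios (z−y)/z: (960000−425000)/960000 = 0.5573 (×6); (960000−795000)/960000 = 0.1719 (×40).
Squared: 0.3106 (×6); 0.0295 (×40).
Sum = 3.045085; P₂ = 3.045085 / 86 = 0.0354.

0.0354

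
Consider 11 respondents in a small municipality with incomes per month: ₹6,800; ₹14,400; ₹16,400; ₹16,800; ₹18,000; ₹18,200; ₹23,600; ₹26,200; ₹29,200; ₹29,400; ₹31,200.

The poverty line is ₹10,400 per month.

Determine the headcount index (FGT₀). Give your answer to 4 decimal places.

1 of the 11 respondents have income below ₹10,400.
H = 1/11 = 0.0909.

0.0909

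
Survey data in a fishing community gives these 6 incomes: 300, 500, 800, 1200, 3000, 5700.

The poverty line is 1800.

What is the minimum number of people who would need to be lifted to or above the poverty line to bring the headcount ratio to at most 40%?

2

4 of the 6 people are poor, so H = 4/6 = 0.667.
A headcount ratio of at most 40% allows at most ⌊0.40 × 6⌋ = 2 poor people.
So at least 4 − 2 = 2 must be lifted.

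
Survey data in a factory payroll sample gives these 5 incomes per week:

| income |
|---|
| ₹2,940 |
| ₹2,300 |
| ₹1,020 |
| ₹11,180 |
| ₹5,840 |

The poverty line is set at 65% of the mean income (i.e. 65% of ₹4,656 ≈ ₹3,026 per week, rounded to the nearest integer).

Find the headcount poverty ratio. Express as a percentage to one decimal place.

3 of the 5 respondents have income below ₹3,026.
H = 3/5 = 60.0%.

60.0%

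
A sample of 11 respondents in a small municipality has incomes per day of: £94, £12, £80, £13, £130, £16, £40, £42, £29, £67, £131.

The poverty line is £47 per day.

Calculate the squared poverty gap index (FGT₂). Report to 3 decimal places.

Poor units: £12, £13, £16, £29, £40, £42 (q = 6 of N = 11).
Normalized shortfalls: (47−12)/47 = 0.7447; (47−13)/47 = 0.7234; (47−16)/47 = 0.6596; (47−29)/47 = 0.3830; (47−40)/47 = 0.1489; (47−42)/47 = 0.1064.
Squared: 0.5545; 0.5233; 0.4350; 0.1467; 0.0222; 0.0113.
Sum = 1.693074; P₂ = 1.693074 / 11 = 0.154.

0.154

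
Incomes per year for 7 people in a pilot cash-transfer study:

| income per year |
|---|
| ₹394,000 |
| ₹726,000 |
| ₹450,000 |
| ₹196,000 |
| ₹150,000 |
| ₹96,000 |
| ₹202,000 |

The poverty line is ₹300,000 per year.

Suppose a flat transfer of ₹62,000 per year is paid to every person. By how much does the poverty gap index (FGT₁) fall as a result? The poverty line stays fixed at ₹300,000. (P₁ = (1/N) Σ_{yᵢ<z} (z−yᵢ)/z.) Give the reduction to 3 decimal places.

Before: below the line — ₹96,000, ₹150,000, ₹196,000, ₹202,000; poverty gap index (FGT₁) = 0.26476.
After the ₹62,000 transfer: below the line — ₹158,000, ₹212,000, ₹258,000, ₹264,000; poverty gap index (FGT₁) = 0.14667.
Reduction = 0.26476 − 0.14667 = 0.118.

0.118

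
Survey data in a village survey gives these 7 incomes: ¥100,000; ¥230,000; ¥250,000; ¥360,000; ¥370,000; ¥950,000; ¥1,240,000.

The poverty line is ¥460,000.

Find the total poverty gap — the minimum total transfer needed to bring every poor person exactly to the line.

Below z: ¥100,000, ¥230,000, ¥250,000, ¥360,000, ¥370,000 (q = 5 of N = 7).
Individual gaps: 460000−100000 = 360000; 460000−230000 = 230000; 460000−250000 = 210000; 460000−360000 = 100000; 460000−370000 = 90000.
Aggregate gap = ¥990,000.

¥990,000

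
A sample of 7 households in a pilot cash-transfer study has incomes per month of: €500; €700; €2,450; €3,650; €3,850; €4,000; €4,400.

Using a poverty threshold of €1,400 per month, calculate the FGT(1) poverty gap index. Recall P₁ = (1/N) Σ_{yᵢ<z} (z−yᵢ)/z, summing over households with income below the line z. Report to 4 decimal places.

0.1633

Below z: €500, €700 (q = 2 of N = 7).
Gap ratios (z−y)/z: (1400−500)/1400 = 0.6429; (1400−700)/1400 = 0.5000.
Σ = 1.142857. Dividing by the full population N = 7 gives P₁ = 0.1633.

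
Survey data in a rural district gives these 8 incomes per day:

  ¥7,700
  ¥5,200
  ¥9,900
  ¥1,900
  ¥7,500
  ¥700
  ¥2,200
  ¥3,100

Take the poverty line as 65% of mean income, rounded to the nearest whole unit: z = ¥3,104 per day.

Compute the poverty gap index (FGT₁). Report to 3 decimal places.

Poor units: ¥700, ¥1,900, ¥2,200, ¥3,100 (q = 4 of N = 8).
Normalized shortfalls: (3104−700)/3104 = 0.7745; (3104−1900)/3104 = 0.3879; (3104−2200)/3104 = 0.2912; (3104−3100)/3104 = 0.0013.
Sum of shortfalls = 1.454897; P₁ averages over all N: 1.454897 / 8 = 0.182.

0.182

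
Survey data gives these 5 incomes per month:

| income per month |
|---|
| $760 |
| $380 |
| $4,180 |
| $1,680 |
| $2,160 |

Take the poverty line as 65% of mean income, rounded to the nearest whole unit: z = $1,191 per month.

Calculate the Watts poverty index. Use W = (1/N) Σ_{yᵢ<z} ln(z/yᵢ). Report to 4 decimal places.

Poor units: $380, $760 (q = 2 of N = 5).
Log shortfalls: ln(1191/380) = 1.1424; ln(1191/760) = 0.4492.
W = 1.591607 / 5 = 0.3183.

0.3183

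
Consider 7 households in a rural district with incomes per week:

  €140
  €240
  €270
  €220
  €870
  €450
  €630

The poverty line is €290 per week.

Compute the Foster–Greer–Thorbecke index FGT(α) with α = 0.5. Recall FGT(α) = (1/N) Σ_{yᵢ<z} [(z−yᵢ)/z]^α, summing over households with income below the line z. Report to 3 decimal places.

Poor units: €140, €220, €240, €270 (q = 4 of N = 7).
Shortfall ratios: (290−140)/290 = 0.5172; (290−220)/290 = 0.2414; (290−240)/290 = 0.1724; (290−270)/290 = 0.0690.
Raised to α = 0.5: 0.71919; 0.49130; 0.41523; 0.26261.
Sum = 1.888339; FGT(0.5) = 1.888339 / 7 = 0.270.

0.270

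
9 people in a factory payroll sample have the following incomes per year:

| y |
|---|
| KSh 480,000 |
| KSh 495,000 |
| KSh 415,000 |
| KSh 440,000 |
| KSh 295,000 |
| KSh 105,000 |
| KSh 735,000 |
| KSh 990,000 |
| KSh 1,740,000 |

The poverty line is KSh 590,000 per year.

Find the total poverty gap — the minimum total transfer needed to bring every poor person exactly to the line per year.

Poor units: KSh 105,000, KSh 295,000, KSh 415,000, KSh 440,000, KSh 480,000, KSh 495,000 (q = 6 of N = 9).
Individual gaps: 590000−105000 = 485000; 590000−295000 = 295000; 590000−415000 = 175000; 590000−440000 = 150000; 590000−480000 = 110000; 590000−495000 = 95000.
Aggregate gap = KSh 1,310,000.

KSh 1,310,000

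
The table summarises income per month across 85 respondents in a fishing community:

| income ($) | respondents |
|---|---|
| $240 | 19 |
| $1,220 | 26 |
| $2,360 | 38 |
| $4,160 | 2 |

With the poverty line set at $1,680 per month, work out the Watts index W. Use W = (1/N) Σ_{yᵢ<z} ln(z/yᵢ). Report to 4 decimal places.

Below z: 19×$240, 26×$1,220 (q = 45 of N = 85).
Log gaps: ln(1680/240) = 1.9459 (×19); ln(1680/1220) = 0.3199 (×26).
W = 45.290809 / 85 = 0.5328.

0.5328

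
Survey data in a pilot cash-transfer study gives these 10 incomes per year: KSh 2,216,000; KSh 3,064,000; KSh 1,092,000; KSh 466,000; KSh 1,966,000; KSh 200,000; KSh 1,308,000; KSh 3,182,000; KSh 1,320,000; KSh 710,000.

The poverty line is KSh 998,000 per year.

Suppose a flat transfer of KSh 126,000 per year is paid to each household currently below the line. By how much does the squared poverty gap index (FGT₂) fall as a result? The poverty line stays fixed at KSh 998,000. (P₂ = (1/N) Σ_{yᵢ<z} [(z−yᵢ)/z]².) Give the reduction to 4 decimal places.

0.0362

Before: below the line — KSh 200,000, KSh 466,000, KSh 710,000; squared poverty gap index (FGT₂) = 0.100680.
After the KSh 126,000 transfer: below the line — KSh 326,000, KSh 592,000, KSh 836,000; squared poverty gap index (FGT₂) = 0.064524.
Reduction = 0.100680 − 0.064524 = 0.0362.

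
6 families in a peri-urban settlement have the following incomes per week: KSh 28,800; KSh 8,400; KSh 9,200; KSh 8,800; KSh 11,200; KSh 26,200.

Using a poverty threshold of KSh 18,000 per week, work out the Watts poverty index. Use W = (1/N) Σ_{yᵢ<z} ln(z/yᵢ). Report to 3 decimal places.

0.437

Below z: KSh 8,400, KSh 8,800, KSh 9,200, KSh 11,200 (q = 4 of N = 6).
Log shortfalls: ln(18000/8400) = 0.7621; ln(18000/8800) = 0.7156; ln(18000/9200) = 0.6712; ln(18000/11200) = 0.4745.
W = 2.623386 / 6 = 0.437.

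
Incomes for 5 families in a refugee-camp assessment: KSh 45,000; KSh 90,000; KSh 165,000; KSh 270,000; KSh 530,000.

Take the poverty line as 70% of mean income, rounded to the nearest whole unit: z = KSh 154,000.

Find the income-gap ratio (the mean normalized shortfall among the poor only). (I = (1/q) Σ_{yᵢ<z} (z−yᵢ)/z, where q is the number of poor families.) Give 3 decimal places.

Below z: KSh 45,000, KSh 90,000 (q = 2 of N = 5).
Relative gaps: 0.7078, 0.4156; sum = 1.123377.
I averages over the q = 2 poor units only: 1.123377 / 2 = 0.562.

0.562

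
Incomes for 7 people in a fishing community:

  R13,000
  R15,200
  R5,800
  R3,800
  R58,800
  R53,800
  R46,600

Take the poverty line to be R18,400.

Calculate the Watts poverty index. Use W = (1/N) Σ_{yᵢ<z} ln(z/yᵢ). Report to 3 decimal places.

Below z: R3,800, R5,800, R13,000, R15,200 (q = 4 of N = 7).
ln(z/y) terms: ln(18400/3800) = 1.5773; ln(18400/5800) = 1.1545; ln(18400/13000) = 0.3474; ln(18400/15200) = 0.1911.
W = 3.270299 / 7 = 0.467.

0.467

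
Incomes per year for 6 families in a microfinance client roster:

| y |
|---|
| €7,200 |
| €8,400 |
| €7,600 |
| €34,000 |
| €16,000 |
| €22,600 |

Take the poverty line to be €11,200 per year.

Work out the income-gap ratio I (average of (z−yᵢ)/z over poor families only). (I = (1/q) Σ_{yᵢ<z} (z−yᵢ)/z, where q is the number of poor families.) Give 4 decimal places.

0.3095

Incomes under z: €7,200, €7,600, €8,400 (q = 3 of N = 6).
Shortfall ratios (z−y)/z: 0.3571, 0.3214, 0.2500; sum = 0.928571.
The income-gap ratio divides by q (the poor only): 0.928571 / 3 = 0.3095.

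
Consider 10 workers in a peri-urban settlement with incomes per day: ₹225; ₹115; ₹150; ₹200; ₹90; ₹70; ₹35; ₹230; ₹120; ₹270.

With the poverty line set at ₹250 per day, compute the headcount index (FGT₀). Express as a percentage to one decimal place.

9 of the 10 workers have income below ₹250.
H = 9/10 = 90.0%.

90.0%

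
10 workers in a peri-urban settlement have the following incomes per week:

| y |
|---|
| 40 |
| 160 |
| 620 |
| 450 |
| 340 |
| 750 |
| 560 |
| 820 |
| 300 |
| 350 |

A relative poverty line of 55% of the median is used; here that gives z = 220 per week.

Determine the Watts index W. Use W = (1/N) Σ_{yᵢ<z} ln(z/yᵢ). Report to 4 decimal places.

Below z: 40, 160 (q = 2 of N = 10).
Log shortfalls: ln(220/40) = 1.7047; ln(220/160) = 0.3185.
W = 2.023202 / 10 = 0.2023.

0.2023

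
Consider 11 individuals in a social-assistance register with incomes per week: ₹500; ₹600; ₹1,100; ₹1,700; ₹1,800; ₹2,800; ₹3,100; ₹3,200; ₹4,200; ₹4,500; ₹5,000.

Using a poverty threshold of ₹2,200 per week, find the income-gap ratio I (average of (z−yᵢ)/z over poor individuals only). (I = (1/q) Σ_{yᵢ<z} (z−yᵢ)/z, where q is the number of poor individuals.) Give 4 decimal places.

Below the line: ₹500, ₹600, ₹1,100, ₹1,700, ₹1,800 (q = 5 of N = 11).
Shortfall ratios (z−y)/z: 0.7727, 0.7273, 0.5000, 0.2273, 0.1818; sum = 2.409091.
The income-gap ratio divides by q (the poor only): 2.409091 / 5 = 0.4818.

0.4818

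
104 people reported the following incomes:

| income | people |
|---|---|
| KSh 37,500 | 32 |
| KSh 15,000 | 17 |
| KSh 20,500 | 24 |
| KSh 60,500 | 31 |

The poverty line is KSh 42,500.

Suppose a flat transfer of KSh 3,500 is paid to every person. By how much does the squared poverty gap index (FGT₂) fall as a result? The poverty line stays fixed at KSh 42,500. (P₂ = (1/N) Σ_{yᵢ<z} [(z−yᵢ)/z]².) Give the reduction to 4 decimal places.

Before: below the line — 17×KSh 15,000, 24×KSh 20,500, 32×KSh 37,500; squared poverty gap index (FGT₂) = 0.134534.
After the KSh 3,500 transfer: below the line — 17×KSh 18,500, 24×KSh 24,000, 32×KSh 41,000; squared poverty gap index (FGT₂) = 0.096236.
Reduction = 0.134534 − 0.096236 = 0.0383.

0.0383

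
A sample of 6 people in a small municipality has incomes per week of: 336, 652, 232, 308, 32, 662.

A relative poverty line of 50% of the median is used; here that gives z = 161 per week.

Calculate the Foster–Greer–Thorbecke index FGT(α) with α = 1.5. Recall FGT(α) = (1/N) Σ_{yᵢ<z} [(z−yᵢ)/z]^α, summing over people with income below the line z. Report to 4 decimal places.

Below the line: 32 (q = 1 of N = 6).
Shortfall ratios: (161−32)/161 = 0.8012.
Raised to α = 1.5: 0.71721.
Sum = 0.717209; FGT(1.5) = 0.717209 / 6 = 0.1195.

0.1195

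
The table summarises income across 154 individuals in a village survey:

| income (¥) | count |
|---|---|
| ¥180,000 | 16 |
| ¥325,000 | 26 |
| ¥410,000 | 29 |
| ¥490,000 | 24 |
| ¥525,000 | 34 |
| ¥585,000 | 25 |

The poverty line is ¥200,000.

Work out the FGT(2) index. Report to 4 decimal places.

0.0010

Below the line: 16×¥180,000 (q = 16 of N = 154).
Gap ratios (z−y)/z: (200000−180000)/200000 = 0.1000 (×16).
Squared: 0.0100 (×16).
Sum = 0.160000; P₂ = 0.160000 / 154 = 0.0010.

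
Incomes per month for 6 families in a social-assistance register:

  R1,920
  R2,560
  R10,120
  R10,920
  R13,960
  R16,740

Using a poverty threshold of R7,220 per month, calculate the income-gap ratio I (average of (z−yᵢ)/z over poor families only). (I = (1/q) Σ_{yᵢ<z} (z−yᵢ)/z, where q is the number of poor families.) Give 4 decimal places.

Below the line: R1,920, R2,560 (q = 2 of N = 6).
Relative gaps: 0.7341, 0.6454; sum = 1.379501.
I averages over the q = 2 poor units only: 1.379501 / 2 = 0.6898.

0.6898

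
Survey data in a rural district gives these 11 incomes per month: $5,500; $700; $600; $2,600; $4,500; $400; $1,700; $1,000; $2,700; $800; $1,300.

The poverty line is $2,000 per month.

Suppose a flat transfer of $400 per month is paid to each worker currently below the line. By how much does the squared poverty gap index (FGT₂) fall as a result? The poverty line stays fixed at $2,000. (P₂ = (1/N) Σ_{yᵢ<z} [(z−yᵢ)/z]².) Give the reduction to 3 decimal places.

0.111

Before: below the line — $400, $600, $700, $800, $1,000, $1,300, $1,700; squared poverty gap index (FGT₂) = 0.20977.
After the $400 transfer: below the line — $800, $1,000, $1,100, $1,200, $1,400, $1,700; squared poverty gap index (FGT₂) = 0.09864.
Reduction = 0.20977 − 0.09864 = 0.111.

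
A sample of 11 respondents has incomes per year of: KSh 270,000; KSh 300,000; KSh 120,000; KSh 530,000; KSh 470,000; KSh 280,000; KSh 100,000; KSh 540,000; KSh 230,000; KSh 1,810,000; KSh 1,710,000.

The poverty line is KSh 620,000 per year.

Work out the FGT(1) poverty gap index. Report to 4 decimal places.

Incomes under z: KSh 100,000, KSh 120,000, KSh 230,000, KSh 270,000, KSh 280,000, KSh 300,000, KSh 470,000, KSh 530,000, KSh 540,000 (q = 9 of N = 11).
Normalized shortfalls: (620000−100000)/620000 = 0.8387; (620000−120000)/620000 = 0.8065; (620000−230000)/620000 = 0.6290; (620000−270000)/620000 = 0.5645; (620000−280000)/620000 = 0.5484; (620000−300000)/620000 = 0.5161; (620000−470000)/620000 = 0.2419; (620000−530000)/620000 = 0.1452; (620000−540000)/620000 = 0.1290.
Σ = 4.419355. Dividing by the full population N = 11 gives P₁ = 0.4018.

0.4018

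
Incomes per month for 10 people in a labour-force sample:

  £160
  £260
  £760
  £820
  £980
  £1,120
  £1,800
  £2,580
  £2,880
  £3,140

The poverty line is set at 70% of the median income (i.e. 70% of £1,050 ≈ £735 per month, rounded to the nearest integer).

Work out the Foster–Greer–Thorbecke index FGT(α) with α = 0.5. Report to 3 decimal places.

0.169

Incomes under z: £160, £260 (q = 2 of N = 10).
Relative gaps: (735−160)/735 = 0.7823; (735−260)/735 = 0.6463.
Raised to α = 0.5: 0.88448; 0.80390.
Sum = 1.688387; FGT(0.5) = 1.688387 / 10 = 0.169.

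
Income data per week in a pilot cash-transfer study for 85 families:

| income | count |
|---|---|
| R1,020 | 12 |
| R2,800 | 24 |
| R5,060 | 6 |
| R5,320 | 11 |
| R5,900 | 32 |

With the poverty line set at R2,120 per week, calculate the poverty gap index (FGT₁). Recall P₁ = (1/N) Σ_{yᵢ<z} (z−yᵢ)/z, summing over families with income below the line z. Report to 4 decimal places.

Poor units: 12×R1,020 (q = 12 of N = 85).
Normalized shortfalls: (2120−1020)/2120 = 0.5189 (×12).
Σ = 6.226415. Dividing by the full population N = 85 gives P₁ = 0.0733.

0.0733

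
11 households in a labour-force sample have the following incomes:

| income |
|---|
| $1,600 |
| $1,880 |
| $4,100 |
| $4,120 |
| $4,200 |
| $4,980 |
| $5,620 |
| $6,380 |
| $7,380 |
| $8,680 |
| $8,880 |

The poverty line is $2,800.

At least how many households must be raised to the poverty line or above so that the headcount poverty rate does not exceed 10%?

1

Currently q = 2 of N = 11 are below the line (H = 0.182).
A headcount ratio of at most 10% allows at most ⌊0.10 × 11⌋ = 1 poor households.
So at least 2 − 1 = 1 must be lifted.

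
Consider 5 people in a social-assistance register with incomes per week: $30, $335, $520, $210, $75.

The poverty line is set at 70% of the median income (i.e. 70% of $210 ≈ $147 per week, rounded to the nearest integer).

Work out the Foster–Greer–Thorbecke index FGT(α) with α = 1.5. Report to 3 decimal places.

Below z: $30, $75 (q = 2 of N = 5).
Gap ratios (z−y)/z: (147−30)/147 = 0.7959; (147−75)/147 = 0.4898.
Raised to α = 1.5: 0.71007; 0.34279.
Sum = 1.052858; FGT(1.5) = 1.052858 / 5 = 0.211.

0.211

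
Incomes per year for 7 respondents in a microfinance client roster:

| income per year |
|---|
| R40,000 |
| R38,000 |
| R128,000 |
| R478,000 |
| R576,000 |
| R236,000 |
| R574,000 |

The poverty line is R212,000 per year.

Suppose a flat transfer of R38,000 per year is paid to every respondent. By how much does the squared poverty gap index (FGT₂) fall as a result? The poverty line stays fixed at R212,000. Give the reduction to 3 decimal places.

Before: below the line — R38,000, R40,000, R128,000; squared poverty gap index (FGT₂) = 0.21270.
After the R38,000 transfer: below the line — R76,000, R78,000, R166,000; squared poverty gap index (FGT₂) = 0.12259.
Reduction = 0.21270 − 0.12259 = 0.090.

0.090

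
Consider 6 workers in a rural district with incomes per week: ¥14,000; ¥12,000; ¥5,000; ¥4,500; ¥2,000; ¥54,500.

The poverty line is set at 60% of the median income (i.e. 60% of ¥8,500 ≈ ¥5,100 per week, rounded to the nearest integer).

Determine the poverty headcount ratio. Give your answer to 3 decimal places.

0.500

3 of the 6 workers have income below ¥5,100.
H = 3/6 = 0.500.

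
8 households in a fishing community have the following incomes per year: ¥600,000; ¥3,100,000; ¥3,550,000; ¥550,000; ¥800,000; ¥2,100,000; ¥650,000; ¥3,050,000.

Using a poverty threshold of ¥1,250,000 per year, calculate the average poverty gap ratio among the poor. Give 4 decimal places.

0.4800

Poor units: ¥550,000, ¥600,000, ¥650,000, ¥800,000 (q = 4 of N = 8).
Relative gaps: 0.5600, 0.5200, 0.4800, 0.3600; sum = 1.920000.
The income-gap ratio divides by q (the poor only): 1.920000 / 4 = 0.4800.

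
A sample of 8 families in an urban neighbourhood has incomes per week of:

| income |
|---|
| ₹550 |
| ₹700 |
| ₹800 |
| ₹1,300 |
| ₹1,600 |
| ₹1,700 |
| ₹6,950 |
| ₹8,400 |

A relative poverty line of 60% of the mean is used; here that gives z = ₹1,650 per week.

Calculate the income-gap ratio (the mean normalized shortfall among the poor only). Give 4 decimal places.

0.4000

Poor units: ₹550, ₹700, ₹800, ₹1,300, ₹1,600 (q = 5 of N = 8).
Shortfall ratios (z−y)/z: 0.6667, 0.5758, 0.5152, 0.2121, 0.0303; sum = 2.000000.
The income-gap ratio divides by q (the poor only): 2.000000 / 5 = 0.4000.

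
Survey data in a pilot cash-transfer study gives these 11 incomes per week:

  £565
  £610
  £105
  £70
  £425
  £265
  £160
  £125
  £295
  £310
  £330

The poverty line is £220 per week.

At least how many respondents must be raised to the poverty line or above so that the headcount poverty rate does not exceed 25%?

Currently q = 4 of N = 11 are below the line (H = 0.364).
A headcount ratio of at most 25% allows at most ⌊0.25 × 11⌋ = 2 poor respondents.
So at least 4 − 2 = 2 must be lifted.

2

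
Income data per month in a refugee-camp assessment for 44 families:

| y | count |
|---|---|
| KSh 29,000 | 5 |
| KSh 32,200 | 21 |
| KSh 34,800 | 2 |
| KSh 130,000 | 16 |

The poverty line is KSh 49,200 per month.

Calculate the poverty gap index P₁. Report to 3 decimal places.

0.225

Poor units: 5×KSh 29,000, 21×KSh 32,200, 2×KSh 34,800 (q = 28 of N = 44).
Gap ratios (z−y)/z: (49200−29000)/49200 = 0.4106 (×5); (49200−32200)/49200 = 0.3455 (×21); (49200−34800)/49200 = 0.2927 (×2).
Σ = 9.894309. Dividing by the full population N = 44 gives P₁ = 0.225.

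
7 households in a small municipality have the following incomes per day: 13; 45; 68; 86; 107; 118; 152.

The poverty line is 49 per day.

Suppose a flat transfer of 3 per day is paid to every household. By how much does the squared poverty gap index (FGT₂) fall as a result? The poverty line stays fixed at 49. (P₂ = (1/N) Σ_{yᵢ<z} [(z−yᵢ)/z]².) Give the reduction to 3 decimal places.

Before: below the line — 13, 45; squared poverty gap index (FGT₂) = 0.07806.
After the 3 transfer: below the line — 16, 48; squared poverty gap index (FGT₂) = 0.06485.
Reduction = 0.07806 − 0.06485 = 0.013.

0.013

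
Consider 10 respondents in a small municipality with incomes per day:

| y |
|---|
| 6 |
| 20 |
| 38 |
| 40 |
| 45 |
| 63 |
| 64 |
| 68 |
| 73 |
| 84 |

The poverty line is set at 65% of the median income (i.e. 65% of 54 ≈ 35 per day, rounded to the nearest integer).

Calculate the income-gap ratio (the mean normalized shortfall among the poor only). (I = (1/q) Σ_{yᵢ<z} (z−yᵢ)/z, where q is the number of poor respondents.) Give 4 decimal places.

Below the line: 6, 20 (q = 2 of N = 10).
Shortfall ratios (z−y)/z: 0.8286, 0.4286; sum = 1.257143.
I averages over the q = 2 poor units only: 1.257143 / 2 = 0.6286.

0.6286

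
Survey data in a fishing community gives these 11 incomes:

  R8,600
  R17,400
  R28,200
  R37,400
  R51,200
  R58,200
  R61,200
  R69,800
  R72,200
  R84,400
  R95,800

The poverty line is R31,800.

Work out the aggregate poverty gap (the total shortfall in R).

Below z: R8,600, R17,400, R28,200 (q = 3 of N = 11).
Individual gaps: 31800−8600 = 23200; 31800−17400 = 14400; 31800−28200 = 3600.
Aggregate gap = R41,200.

R41,200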